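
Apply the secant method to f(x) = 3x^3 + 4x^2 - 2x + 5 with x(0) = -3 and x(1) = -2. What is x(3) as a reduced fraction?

f(-3) = -34, f(-2) = 1. x(2) = (-2) - 1·((-2) - (-3))/(1 - (-34)) = -71/35.
f(-2) = 1, f(-71/35) = 20332/42875. x(3) = (-71/35) - (20332/42875)·((-71/35) - (-2))/((20332/42875) - 1) = -46311/22543.

-46311/22543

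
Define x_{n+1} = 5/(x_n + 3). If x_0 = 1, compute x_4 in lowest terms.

x_1 = 5/(1 + 3) = 5/4.
x_2 = 5/(5/4 + 3) = 20/17.
x_3 = 5/(20/17 + 3) = 85/71.
x_4 = 5/(85/71 + 3) = 355/298.

355/298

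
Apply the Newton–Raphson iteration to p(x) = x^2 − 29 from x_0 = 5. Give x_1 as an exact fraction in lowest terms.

p'(x) = 2x.
p(5) = −4, p'(5) = 10, so x_1 = 5 − (−4)/10 = 27/5.

27/5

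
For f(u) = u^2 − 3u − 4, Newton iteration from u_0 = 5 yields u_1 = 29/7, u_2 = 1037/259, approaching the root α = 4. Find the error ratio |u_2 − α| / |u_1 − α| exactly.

1/37

u_1 − α = 29/7 − 4 = 1/7, so |u_1 − α| = 1/7.
u_2 − α = 1037/259 − 4 = 1/259, so |u_2 − α| = 1/259.
Ratio = (1/259) / (1/7) = 1/37.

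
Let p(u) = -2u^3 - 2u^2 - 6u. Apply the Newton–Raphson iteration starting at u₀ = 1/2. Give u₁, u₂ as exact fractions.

p'(u) = -6u^2 - 4u - 6.
p(1/2) = -15/4, p'(1/2) = -19/2, so u₁ = (1/2) - (-15/4)/(-19/2) = 2/19.
p(2/19) = -4500/6859, p'(2/19) = -2342/361, so u₂ = (2/19) - (-4500/6859)/(-2342/361) = 92/22249.

u₁ = 2/19, u₂ = 92/22249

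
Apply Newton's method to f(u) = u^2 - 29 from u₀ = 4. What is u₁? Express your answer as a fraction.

f'(u) = 2u.
f(4) = -13, f'(4) = 8, so u₁ = 4 - (-13)/8 = 45/8.

45/8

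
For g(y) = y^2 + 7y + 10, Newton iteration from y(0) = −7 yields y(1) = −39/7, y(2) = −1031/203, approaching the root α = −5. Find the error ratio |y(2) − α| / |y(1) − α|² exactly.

7/29

y(1) − α = −39/7 − (−5) = −39/7 + 5 = −4/7, so |y(1) − α| = 4/7.
y(2) − α = −1031/203 − (−5) = −1031/203 + 5 = −16/203, so |y(2) − α| = 16/203.
|y(1) − α|² = 16/49.
Ratio = (16/203) / (16/49) = 7/29.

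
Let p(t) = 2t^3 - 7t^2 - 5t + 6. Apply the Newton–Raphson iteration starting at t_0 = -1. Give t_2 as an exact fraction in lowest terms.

-353/315

p'(t) = 6t^2 - 14t - 5.
p(-1) = 2, p'(-1) = 15, so t_1 = (-1) - 2/15 = -17/15.
p(-17/15) = -796/3375, p'(-17/15) = 1393/75, so t_2 = (-17/15) - (-796/3375)/(1393/75) = -353/315.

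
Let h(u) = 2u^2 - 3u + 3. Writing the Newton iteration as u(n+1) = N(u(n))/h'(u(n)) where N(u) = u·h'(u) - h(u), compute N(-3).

15

h'(u) = 4u - 3.
N(u) = u·h'(u) - h(u) = u·(4u - 3) - (2u^2 - 3u + 3) = 2u^2 - 3.
N(-3) = 15.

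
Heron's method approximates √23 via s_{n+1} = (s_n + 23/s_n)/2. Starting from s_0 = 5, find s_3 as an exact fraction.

2649601/552480

s_1 = (5 + 23/5)/2 = 24/5.
s_2 = (24/5 + 23/(24/5))/2 = 1151/240.
s_3 = (1151/240 + 23/(1151/240))/2 = 2649601/552480.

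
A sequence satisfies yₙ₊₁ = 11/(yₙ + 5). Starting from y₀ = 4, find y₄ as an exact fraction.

4169/2511

y₁ = 11/(4 + 5) = 11/9.
y₂ = 11/(11/9 + 5) = 99/56.
y₃ = 11/(99/56 + 5) = 616/379.
y₄ = 11/(616/379 + 5) = 4169/2511.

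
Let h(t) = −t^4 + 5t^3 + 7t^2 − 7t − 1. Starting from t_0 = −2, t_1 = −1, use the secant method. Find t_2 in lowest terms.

−29/22

h(−2) = −15, h(−1) = 7. t_2 = (−1) − 7·((−1) − (−2))/(7 − (−15)) = −29/22.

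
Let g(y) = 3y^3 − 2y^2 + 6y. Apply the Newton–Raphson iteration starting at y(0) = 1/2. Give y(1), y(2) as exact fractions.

g'(y) = 9y^2 − 4y + 6.
g(1/2) = 23/8, g'(1/2) = 25/4, so y(1) = (1/2) − (23/8)/(25/4) = 1/25.
g(1/25) = 3703/15625, g'(1/25) = 3659/625, so y(2) = (1/25) − (3703/15625)/(3659/625) = −44/91475.

y(1) = 1/25, y(2) = −44/91475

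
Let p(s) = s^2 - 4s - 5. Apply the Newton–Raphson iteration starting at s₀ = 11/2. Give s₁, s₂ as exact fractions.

s₁ = 141/28, s₂ = 23801/4760

p'(s) = 2s - 4.
p(11/2) = 13/4, p'(11/2) = 7, so s₁ = (11/2) - (13/4)/7 = 141/28.
p(141/28) = 169/784, p'(141/28) = 85/14, so s₂ = (141/28) - (169/784)/(85/14) = 23801/4760.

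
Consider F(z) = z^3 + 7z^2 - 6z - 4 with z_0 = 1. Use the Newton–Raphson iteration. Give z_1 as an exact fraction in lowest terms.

F'(z) = 3z^2 + 14z - 6.
F(1) = -2, F'(1) = 11, so z_1 = 1 - (-2)/11 = 13/11.

13/11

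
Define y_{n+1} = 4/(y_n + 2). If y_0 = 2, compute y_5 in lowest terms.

y_1 = 4/(2 + 2) = 1.
y_2 = 4/(1 + 2) = 4/3.
y_3 = 4/(4/3 + 2) = 6/5.
y_4 = 4/(6/5 + 2) = 5/4.
y_5 = 4/(5/4 + 2) = 16/13.

16/13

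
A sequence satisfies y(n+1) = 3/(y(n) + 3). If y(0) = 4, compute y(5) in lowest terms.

y(1) = 3/(4 + 3) = 3/7.
y(2) = 3/(3/7 + 3) = 7/8.
y(3) = 3/(7/8 + 3) = 24/31.
y(4) = 3/(24/31 + 3) = 31/39.
y(5) = 3/(31/39 + 3) = 117/148.

117/148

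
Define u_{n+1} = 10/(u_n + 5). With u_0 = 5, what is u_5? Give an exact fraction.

u_1 = 10/(5 + 5) = 1.
u_2 = 10/(1 + 5) = 5/3.
u_3 = 10/(5/3 + 5) = 3/2.
u_4 = 10/(3/2 + 5) = 20/13.
u_5 = 10/(20/13 + 5) = 26/17.

26/17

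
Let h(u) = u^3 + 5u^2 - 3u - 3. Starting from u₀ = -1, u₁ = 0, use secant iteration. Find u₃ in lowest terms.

h(-1) = 4, h(0) = -3. u₂ = 0 - (-3)·(0 - (-1))/((-3) - 4) = -3/7.
h(0) = -3, h(-3/7) = -300/343. u₃ = (-3/7) - (-300/343)·((-3/7) - 0)/((-300/343) - (-3)) = -49/81.

-49/81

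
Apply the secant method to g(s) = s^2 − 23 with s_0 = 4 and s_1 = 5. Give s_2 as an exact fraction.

43/9

g(4) = −7, g(5) = 2. s_2 = 5 − 2·(5 − 4)/(2 − (−7)) = 43/9.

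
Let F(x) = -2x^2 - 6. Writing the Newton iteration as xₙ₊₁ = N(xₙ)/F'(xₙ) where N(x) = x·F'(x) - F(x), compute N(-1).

F'(x) = -4x.
N(x) = x·F'(x) - F(x) = x·(-4x) - (-2x^2 - 6) = -2x^2 + 6.
N(-1) = 4.

4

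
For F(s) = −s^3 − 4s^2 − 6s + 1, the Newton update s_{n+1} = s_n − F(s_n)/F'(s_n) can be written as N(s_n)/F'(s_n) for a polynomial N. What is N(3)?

−91

F'(s) = −3s^2 − 8s − 6.
N(s) = s·F'(s) − F(s) = s·(−3s^2 − 8s − 6) − (−s^3 − 4s^2 − 6s + 1) = −2s^3 − 4s^2 − 1.
N(3) = −91.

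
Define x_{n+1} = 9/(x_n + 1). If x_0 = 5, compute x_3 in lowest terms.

45/23

x_1 = 9/(5 + 1) = 3/2.
x_2 = 9/(3/2 + 1) = 18/5.
x_3 = 9/(18/5 + 1) = 45/23.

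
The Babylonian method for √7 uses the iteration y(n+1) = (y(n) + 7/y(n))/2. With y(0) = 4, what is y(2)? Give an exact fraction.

y(1) = (4 + 7/4)/2 = 23/8.
y(2) = (23/8 + 7/(23/8))/2 = 977/368.

977/368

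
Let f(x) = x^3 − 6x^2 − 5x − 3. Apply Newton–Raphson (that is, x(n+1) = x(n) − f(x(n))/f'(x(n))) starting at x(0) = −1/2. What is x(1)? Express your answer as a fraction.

f'(x) = 3x^2 − 12x − 5.
f(−1/2) = −17/8, f'(−1/2) = 7/4, so x(1) = (−1/2) − (−17/8)/(7/4) = 5/7.

5/7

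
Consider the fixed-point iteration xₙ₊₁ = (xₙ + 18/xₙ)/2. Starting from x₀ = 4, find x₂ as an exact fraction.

577/136

x₁ = (4 + 18/4)/2 = 17/4.
x₂ = (17/4 + 18/(17/4))/2 = 577/136.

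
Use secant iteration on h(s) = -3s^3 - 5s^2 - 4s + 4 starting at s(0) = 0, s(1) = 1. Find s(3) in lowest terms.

7/15

h(0) = 4, h(1) = -8. s(2) = 1 - (-8)·(1 - 0)/((-8) - 4) = 1/3.
h(1) = -8, h(1/3) = 2. s(3) = (1/3) - 2·((1/3) - 1)/(2 - (-8)) = 7/15.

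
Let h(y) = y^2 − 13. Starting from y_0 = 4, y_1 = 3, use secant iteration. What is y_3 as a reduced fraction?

83/23

h(4) = 3, h(3) = −4. y_2 = 3 − (−4)·(3 − 4)/((−4) − 3) = 25/7.
h(3) = −4, h(25/7) = −12/49. y_3 = (25/7) − (−12/49)·((25/7) − 3)/((−12/49) − (−4)) = 83/23.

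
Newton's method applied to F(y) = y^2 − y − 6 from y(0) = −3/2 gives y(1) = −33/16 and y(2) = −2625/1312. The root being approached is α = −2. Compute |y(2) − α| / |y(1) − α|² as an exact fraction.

8/41

y(1) − α = −33/16 − (−2) = −33/16 + 2 = −1/16, so |y(1) − α| = 1/16.
y(2) − α = −2625/1312 − (−2) = −2625/1312 + 2 = −1/1312, so |y(2) − α| = 1/1312.
|y(1) − α|² = 1/256.
Ratio = (1/1312) / (1/256) = 8/41.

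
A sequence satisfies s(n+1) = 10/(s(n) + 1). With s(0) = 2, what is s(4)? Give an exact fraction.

430/173

s(1) = 10/(2 + 1) = 10/3.
s(2) = 10/(10/3 + 1) = 30/13.
s(3) = 10/(30/13 + 1) = 130/43.
s(4) = 10/(130/43 + 1) = 430/173.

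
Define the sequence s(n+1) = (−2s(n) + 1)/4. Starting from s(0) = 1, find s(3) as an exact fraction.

1/16

s(1) = (−2·1 + 1)/4 = −1/4.
s(2) = (−2·(−1/4) + 1)/4 = 3/8.
s(3) = (−2·(3/8) + 1)/4 = 1/16.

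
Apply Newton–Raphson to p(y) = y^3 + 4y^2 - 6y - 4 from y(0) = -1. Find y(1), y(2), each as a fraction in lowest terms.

p'(y) = 3y^2 + 8y - 6.
p(-1) = 5, p'(-1) = -11, so y(1) = (-1) - 5/(-11) = -6/11.
p(-6/11) = 400/1331, p'(-6/11) = -1146/121, so y(2) = (-6/11) - (400/1331)/(-1146/121) = -3238/6303.

y(1) = -6/11, y(2) = -3238/6303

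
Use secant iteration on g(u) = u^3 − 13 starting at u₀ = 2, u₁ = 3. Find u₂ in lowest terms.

43/19

g(2) = −5, g(3) = 14. u₂ = 3 − 14·(3 − 2)/(14 − (−5)) = 43/19.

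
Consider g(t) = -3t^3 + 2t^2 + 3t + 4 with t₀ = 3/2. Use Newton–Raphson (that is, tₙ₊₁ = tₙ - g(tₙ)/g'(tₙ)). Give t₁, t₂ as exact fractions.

g'(t) = -9t^2 + 4t + 3.
g(3/2) = 23/8, g'(3/2) = -45/4, so t₁ = (3/2) - (23/8)/(-45/4) = 79/45.
g(79/45) = -24334/30375, g'(79/45) = -3986/225, so t₂ = (79/45) - (-24334/30375)/(-3986/225) = 460174/269055.

t₁ = 79/45, t₂ = 460174/269055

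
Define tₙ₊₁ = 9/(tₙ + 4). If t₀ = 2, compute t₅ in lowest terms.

t₁ = 9/(2 + 4) = 3/2.
t₂ = 9/(3/2 + 4) = 18/11.
t₃ = 9/(18/11 + 4) = 99/62.
t₄ = 9/(99/62 + 4) = 558/347.
t₅ = 9/(558/347 + 4) = 3123/1946.

3123/1946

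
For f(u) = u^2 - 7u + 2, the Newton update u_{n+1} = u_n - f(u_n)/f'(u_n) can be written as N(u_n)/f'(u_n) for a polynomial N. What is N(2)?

2

f'(u) = 2u - 7.
N(u) = u·f'(u) - f(u) = u·(2u - 7) - (u^2 - 7u + 2) = u^2 - 2.
N(2) = 2.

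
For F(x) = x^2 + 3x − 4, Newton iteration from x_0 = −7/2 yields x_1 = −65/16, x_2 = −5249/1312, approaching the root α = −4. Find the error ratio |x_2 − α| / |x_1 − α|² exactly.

8/41

x_1 − α = −65/16 − (−4) = −65/16 + 4 = −1/16, so |x_1 − α| = 1/16.
x_2 − α = −5249/1312 − (−4) = −5249/1312 + 4 = −1/1312, so |x_2 − α| = 1/1312.
|x_1 − α|² = 1/256.
Ratio = (1/1312) / (1/256) = 8/41.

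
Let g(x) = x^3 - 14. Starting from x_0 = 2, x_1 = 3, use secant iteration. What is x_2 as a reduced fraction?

44/19

g(2) = -6, g(3) = 13. x_2 = 3 - 13·(3 - 2)/(13 - (-6)) = 44/19.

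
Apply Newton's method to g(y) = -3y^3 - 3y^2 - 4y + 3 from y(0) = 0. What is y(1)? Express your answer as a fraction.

3/4

g'(y) = -9y^2 - 6y - 4.
g(0) = 3, g'(0) = -4, so y(1) = 0 - 3/(-4) = 3/4.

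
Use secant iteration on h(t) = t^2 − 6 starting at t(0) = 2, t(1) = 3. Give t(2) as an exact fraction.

12/5

h(2) = −2, h(3) = 3. t(2) = 3 − 3·(3 − 2)/(3 − (−2)) = 12/5.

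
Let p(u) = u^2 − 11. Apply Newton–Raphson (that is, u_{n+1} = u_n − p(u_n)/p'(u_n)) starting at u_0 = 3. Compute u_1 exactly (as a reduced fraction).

10/3

p'(u) = 2u.
p(3) = −2, p'(3) = 6, so u_1 = 3 − (−2)/6 = 10/3.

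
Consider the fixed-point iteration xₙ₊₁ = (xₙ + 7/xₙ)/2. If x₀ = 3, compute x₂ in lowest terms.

127/48

x₁ = (3 + 7/3)/2 = 8/3.
x₂ = (8/3 + 7/(8/3))/2 = 127/48.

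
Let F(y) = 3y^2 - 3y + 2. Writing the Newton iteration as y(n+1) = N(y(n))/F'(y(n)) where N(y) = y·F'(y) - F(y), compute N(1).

F'(y) = 6y - 3.
N(y) = y·F'(y) - F(y) = y·(6y - 3) - (3y^2 - 3y + 2) = 3y^2 - 2.
N(1) = 1.

1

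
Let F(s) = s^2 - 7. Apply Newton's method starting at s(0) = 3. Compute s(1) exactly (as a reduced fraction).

F'(s) = 2s.
F(3) = 2, F'(3) = 6, so s(1) = 3 - 2/6 = 8/3.

8/3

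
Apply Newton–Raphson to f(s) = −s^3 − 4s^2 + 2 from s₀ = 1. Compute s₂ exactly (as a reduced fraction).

3251/4928

f'(s) = −3s^2 − 8s.
f(1) = −3, f'(1) = −11, so s₁ = 1 − (−3)/(−11) = 8/11.
f(8/11) = −666/1331, f'(8/11) = −896/121, so s₂ = (8/11) − (−666/1331)/(−896/121) = 3251/4928.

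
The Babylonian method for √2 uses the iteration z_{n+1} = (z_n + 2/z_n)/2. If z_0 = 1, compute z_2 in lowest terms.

z_1 = (1 + 2/1)/2 = 3/2.
z_2 = (3/2 + 2/(3/2))/2 = 17/12.

17/12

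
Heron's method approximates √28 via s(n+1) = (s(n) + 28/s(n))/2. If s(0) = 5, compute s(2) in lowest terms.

s(1) = (5 + 28/5)/2 = 53/10.
s(2) = (53/10 + 28/(53/10))/2 = 5609/1060.

5609/1060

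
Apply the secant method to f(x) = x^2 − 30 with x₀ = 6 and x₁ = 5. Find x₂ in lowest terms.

f(6) = 6, f(5) = −5. x₂ = 5 − (−5)·(5 − 6)/((−5) − 6) = 60/11.

60/11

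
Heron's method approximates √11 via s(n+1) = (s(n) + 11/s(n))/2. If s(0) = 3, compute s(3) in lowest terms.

s(1) = (3 + 11/3)/2 = 10/3.
s(2) = (10/3 + 11/(10/3))/2 = 199/60.
s(3) = (199/60 + 11/(199/60))/2 = 79201/23880.

79201/23880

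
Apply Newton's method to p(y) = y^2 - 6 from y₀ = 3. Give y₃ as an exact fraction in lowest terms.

4801/1960

p'(y) = 2y.
p(3) = 3, p'(3) = 6, so y₁ = 3 - 3/6 = 5/2.
p(5/2) = 1/4, p'(5/2) = 5, so y₂ = (5/2) - (1/4)/5 = 49/20.
p(49/20) = 1/400, p'(49/20) = 49/10, so y₃ = (49/20) - (1/400)/(49/10) = 4801/1960.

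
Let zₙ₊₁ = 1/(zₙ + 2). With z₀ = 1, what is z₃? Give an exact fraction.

7/17

z₁ = 1/(1 + 2) = 1/3.
z₂ = 1/(1/3 + 2) = 3/7.
z₃ = 1/(3/7 + 2) = 7/17.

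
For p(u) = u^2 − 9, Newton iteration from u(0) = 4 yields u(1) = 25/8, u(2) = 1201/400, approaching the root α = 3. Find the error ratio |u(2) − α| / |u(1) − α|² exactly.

4/25

u(1) − α = 25/8 − 3 = 1/8, so |u(1) − α| = 1/8.
u(2) − α = 1201/400 − 3 = 1/400, so |u(2) − α| = 1/400.
|u(1) − α|² = 1/64.
Ratio = (1/400) / (1/64) = 4/25.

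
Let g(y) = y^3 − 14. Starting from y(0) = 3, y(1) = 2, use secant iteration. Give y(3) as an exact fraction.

2045/842

g(3) = 13, g(2) = −6. y(2) = 2 − (−6)·(2 − 3)/((−6) − 13) = 44/19.
g(2) = −6, g(44/19) = −10842/6859. y(3) = (44/19) − (−10842/6859)·((44/19) − 2)/((−10842/6859) − (−6)) = 2045/842.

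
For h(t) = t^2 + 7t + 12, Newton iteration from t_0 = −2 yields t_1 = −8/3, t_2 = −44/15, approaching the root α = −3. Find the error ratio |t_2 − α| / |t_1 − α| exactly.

1/5

t_1 − α = −8/3 − (−3) = −8/3 + 3 = 1/3, so |t_1 − α| = 1/3.
t_2 − α = −44/15 − (−3) = −44/15 + 3 = 1/15, so |t_2 − α| = 1/15.
Ratio = (1/15) / (1/3) = 1/5.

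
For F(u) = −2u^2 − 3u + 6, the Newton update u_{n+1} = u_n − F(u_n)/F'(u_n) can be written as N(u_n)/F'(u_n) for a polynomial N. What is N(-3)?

−24

F'(u) = −4u − 3.
N(u) = u·F'(u) − F(u) = u·(−4u − 3) − (−2u^2 − 3u + 6) = −2u^2 − 6.
N(-3) = −24.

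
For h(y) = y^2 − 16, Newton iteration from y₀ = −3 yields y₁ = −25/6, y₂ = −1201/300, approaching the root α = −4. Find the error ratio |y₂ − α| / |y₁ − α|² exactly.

3/25

y₁ − α = −25/6 − (−4) = −25/6 + 4 = −1/6, so |y₁ − α| = 1/6.
y₂ − α = −1201/300 − (−4) = −1201/300 + 4 = −1/300, so |y₂ − α| = 1/300.
|y₁ − α|² = 1/36.
Ratio = (1/300) / (1/36) = 3/25.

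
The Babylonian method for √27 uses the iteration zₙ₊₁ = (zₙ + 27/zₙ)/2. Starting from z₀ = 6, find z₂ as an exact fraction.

z₁ = (6 + 27/6)/2 = 21/4.
z₂ = (21/4 + 27/(21/4))/2 = 291/56.

291/56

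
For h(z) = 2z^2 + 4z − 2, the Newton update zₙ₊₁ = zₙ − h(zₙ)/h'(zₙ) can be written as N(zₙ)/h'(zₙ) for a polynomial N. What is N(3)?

20

h'(z) = 4z + 4.
N(z) = z·h'(z) − h(z) = z·(4z + 4) − (2z^2 + 4z − 2) = 2z^2 + 2.
N(3) = 20.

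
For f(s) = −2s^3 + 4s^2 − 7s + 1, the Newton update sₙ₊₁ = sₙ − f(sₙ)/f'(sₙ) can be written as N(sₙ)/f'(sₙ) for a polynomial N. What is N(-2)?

f'(s) = −6s^2 + 8s − 7.
N(s) = s·f'(s) − f(s) = s·(−6s^2 + 8s − 7) − (−2s^3 + 4s^2 − 7s + 1) = −4s^3 + 4s^2 − 1.
N(-2) = 47.

47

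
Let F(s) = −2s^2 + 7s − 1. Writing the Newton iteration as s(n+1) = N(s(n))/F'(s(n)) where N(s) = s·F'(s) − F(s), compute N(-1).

−1

F'(s) = −4s + 7.
N(s) = s·F'(s) − F(s) = s·(−4s + 7) − (−2s^2 + 7s − 1) = −2s^2 + 1.
N(-1) = −1.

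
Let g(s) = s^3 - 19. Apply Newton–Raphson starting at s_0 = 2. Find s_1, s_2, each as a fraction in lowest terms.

g'(s) = 3s^2.
g(2) = -11, g'(2) = 12, so s_1 = 2 - (-11)/12 = 35/12.
g(35/12) = 10043/1728, g'(35/12) = 1225/48, so s_2 = (35/12) - (10043/1728)/(1225/48) = 59291/22050.

s_1 = 35/12, s_2 = 59291/22050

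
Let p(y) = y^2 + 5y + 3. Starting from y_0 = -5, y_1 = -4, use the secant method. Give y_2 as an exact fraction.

-17/4

p(-5) = 3, p(-4) = -1. y_2 = (-4) - (-1)·((-4) - (-5))/((-1) - 3) = -17/4.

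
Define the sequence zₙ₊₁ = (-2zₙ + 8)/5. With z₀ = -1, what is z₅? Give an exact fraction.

z₁ = (-2·(-1) + 8)/5 = 2.
z₂ = (-2·2 + 8)/5 = 4/5.
z₃ = (-2·(4/5) + 8)/5 = 32/25.
z₄ = (-2·(32/25) + 8)/5 = 136/125.
z₅ = (-2·(136/125) + 8)/5 = 728/625.

728/625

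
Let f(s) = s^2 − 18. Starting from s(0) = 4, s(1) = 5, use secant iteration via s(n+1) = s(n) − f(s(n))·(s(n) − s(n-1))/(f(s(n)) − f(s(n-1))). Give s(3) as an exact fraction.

352/83

f(4) = −2, f(5) = 7. s(2) = 5 − 7·(5 − 4)/(7 − (−2)) = 38/9.
f(5) = 7, f(38/9) = −14/81. s(3) = (38/9) − (−14/81)·((38/9) − 5)/((−14/81) − 7) = 352/83.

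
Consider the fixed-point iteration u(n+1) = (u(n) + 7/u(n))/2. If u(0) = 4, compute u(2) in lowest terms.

977/368

u(1) = (4 + 7/4)/2 = 23/8.
u(2) = (23/8 + 7/(23/8))/2 = 977/368.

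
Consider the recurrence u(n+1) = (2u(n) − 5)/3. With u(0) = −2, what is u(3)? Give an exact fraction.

u(1) = (2·(−2) − 5)/3 = −3.
u(2) = (2·(−3) − 5)/3 = −11/3.
u(3) = (2·(−11/3) − 5)/3 = −37/9.

−37/9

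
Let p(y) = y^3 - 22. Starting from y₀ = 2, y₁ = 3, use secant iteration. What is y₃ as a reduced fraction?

24946/8917

p(2) = -14, p(3) = 5. y₂ = 3 - 5·(3 - 2)/(5 - (-14)) = 52/19.
p(3) = 5, p(52/19) = -10290/6859. y₃ = (52/19) - (-10290/6859)·((52/19) - 3)/((-10290/6859) - 5) = 24946/8917.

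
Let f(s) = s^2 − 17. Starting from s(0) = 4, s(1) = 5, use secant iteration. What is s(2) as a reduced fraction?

f(4) = −1, f(5) = 8. s(2) = 5 − 8·(5 − 4)/(8 − (−1)) = 37/9.

37/9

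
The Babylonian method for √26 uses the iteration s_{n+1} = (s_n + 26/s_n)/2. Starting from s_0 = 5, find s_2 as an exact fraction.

s_1 = (5 + 26/5)/2 = 51/10.
s_2 = (51/10 + 26/(51/10))/2 = 5201/1020.

5201/1020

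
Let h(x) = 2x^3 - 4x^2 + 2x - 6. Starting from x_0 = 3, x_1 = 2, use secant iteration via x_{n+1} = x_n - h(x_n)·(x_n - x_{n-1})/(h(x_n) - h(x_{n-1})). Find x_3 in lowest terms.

1182/541

h(3) = 18, h(2) = -2. x_2 = 2 - (-2)·(2 - 3)/((-2) - 18) = 21/10.
h(2) = -2, h(21/10) = -459/500. x_3 = (21/10) - (-459/500)·((21/10) - 2)/((-459/500) - (-2)) = 1182/541.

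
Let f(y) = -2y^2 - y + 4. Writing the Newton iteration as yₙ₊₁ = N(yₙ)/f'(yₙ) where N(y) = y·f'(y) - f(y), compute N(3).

-22

f'(y) = -4y - 1.
N(y) = y·f'(y) - f(y) = y·(-4y - 1) - (-2y^2 - y + 4) = -2y^2 - 4.
N(3) = -22.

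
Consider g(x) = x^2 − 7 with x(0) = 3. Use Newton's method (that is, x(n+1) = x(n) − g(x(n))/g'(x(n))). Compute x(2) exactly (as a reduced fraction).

127/48

g'(x) = 2x.
g(3) = 2, g'(3) = 6, so x(1) = 3 − 2/6 = 8/3.
g(8/3) = 1/9, g'(8/3) = 16/3, so x(2) = (8/3) − (1/9)/(16/3) = 127/48.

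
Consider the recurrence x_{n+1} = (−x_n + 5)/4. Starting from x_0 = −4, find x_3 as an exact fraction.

x_1 = (−(−4) + 5)/4 = 9/4.
x_2 = (−(9/4) + 5)/4 = 11/16.
x_3 = (−(11/16) + 5)/4 = 69/64.

69/64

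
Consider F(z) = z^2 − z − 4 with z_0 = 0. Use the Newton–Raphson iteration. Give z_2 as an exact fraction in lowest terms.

F'(z) = 2z − 1.
F(0) = −4, F'(0) = −1, so z_1 = 0 − (−4)/(−1) = −4.
F(−4) = 16, F'(−4) = −9, so z_2 = (−4) − 16/(−9) = −20/9.

−20/9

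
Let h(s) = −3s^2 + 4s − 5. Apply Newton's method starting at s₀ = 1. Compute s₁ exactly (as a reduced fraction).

h'(s) = −6s + 4.
h(1) = −4, h'(1) = −2, so s₁ = 1 − (−4)/(−2) = −1.

−1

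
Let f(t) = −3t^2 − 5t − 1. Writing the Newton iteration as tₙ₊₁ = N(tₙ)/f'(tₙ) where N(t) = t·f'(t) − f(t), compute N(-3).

−26

f'(t) = −6t − 5.
N(t) = t·f'(t) − f(t) = t·(−6t − 5) − (−3t^2 − 5t − 1) = −3t^2 + 1.
N(-3) = −26.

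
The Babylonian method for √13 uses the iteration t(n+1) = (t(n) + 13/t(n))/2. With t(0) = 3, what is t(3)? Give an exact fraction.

14159/3927

t(1) = (3 + 13/3)/2 = 11/3.
t(2) = (11/3 + 13/(11/3))/2 = 119/33.
t(3) = (119/33 + 13/(119/33))/2 = 14159/3927.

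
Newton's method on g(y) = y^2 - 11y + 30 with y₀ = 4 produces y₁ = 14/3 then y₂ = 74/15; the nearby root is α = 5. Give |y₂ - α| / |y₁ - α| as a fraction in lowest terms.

1/5

y₁ - α = 14/3 - 5 = -1/3, so |y₁ - α| = 1/3.
y₂ - α = 74/15 - 5 = -1/15, so |y₂ - α| = 1/15.
Ratio = (1/15) / (1/3) = 1/5.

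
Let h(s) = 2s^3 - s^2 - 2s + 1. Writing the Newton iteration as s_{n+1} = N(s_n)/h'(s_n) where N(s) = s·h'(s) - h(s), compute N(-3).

h'(s) = 6s^2 - 2s - 2.
N(s) = s·h'(s) - h(s) = s·(6s^2 - 2s - 2) - (2s^3 - s^2 - 2s + 1) = 4s^3 - s^2 - 1.
N(-3) = -118.

-118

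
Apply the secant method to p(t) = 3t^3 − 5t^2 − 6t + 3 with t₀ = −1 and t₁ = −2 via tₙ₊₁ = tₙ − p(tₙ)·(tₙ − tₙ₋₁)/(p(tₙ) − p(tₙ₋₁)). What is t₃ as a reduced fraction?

−3214/3057

p(−1) = 1, p(−2) = −29. t₂ = (−2) − (−29)·((−2) − (−1))/((−29) − 1) = −31/30.
p(−2) = −29, p(−31/30) = 551/1000. t₃ = (−31/30) − (551/1000)·((−31/30) − (−2))/((551/1000) − (−29)) = −3214/3057.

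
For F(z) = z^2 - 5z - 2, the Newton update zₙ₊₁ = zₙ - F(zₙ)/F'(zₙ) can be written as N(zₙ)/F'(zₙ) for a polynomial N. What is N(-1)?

F'(z) = 2z - 5.
N(z) = z·F'(z) - F(z) = z·(2z - 5) - (z^2 - 5z - 2) = z^2 + 2.
N(-1) = 3.

3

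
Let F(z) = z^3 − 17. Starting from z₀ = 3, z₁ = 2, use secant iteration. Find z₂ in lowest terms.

F(3) = 10, F(2) = −9. z₂ = 2 − (−9)·(2 − 3)/((−9) − 10) = 47/19.

47/19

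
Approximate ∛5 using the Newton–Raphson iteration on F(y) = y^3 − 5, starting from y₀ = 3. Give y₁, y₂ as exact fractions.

y₁ = 59/27, y₂ = 509173/281961

F'(y) = 3y^2.
F(3) = 22, F'(3) = 27, so y₁ = 3 − 22/27 = 59/27.
F(59/27) = 106964/19683, F'(59/27) = 3481/243, so y₂ = (59/27) − (106964/19683)/(3481/243) = 509173/281961.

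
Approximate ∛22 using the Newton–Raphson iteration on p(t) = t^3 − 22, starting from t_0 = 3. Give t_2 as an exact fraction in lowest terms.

655489/233928

p'(t) = 3t^2.
p(3) = 5, p'(3) = 27, so t_1 = 3 − 5/27 = 76/27.
p(76/27) = 5950/19683, p'(76/27) = 5776/243, so t_2 = (76/27) − (5950/19683)/(5776/243) = 655489/233928.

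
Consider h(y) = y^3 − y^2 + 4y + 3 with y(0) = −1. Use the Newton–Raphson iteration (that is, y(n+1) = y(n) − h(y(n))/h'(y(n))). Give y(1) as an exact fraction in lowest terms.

−2/3

h'(y) = 3y^2 − 2y + 4.
h(−1) = −3, h'(−1) = 9, so y(1) = (−1) − (−3)/9 = −2/3.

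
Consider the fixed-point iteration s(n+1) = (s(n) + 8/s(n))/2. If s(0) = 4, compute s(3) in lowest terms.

s(1) = (4 + 8/4)/2 = 3.
s(2) = (3 + 8/3)/2 = 17/6.
s(3) = (17/6 + 8/(17/6))/2 = 577/204.

577/204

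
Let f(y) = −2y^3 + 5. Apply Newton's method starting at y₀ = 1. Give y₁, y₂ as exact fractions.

y₁ = 3/2, y₂ = 37/27

f'(y) = −6y^2.
f(1) = 3, f'(1) = −6, so y₁ = 1 − 3/(−6) = 3/2.
f(3/2) = −7/4, f'(3/2) = −27/2, so y₂ = (3/2) − (−7/4)/(−27/2) = 37/27.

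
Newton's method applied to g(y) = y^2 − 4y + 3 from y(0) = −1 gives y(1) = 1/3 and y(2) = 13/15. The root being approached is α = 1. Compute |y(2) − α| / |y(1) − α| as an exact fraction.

y(1) − α = 1/3 − 1 = −2/3, so |y(1) − α| = 2/3.
y(2) − α = 13/15 − 1 = −2/15, so |y(2) − α| = 2/15.
Ratio = (2/15) / (2/3) = 1/5.

1/5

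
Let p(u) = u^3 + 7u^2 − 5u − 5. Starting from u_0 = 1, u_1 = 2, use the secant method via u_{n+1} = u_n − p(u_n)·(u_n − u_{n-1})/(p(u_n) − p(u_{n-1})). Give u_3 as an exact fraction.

2035/1811

p(1) = −2, p(2) = 21. u_2 = 2 − 21·(2 − 1)/(21 − (−2)) = 25/23.
p(2) = 21, p(25/23) = −10710/12167. u_3 = (25/23) − (−10710/12167)·((25/23) − 2)/((−10710/12167) − 21) = 2035/1811.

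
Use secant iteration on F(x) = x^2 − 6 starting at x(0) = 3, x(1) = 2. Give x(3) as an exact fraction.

27/11

F(3) = 3, F(2) = −2. x(2) = 2 − (−2)·(2 − 3)/((−2) − 3) = 12/5.
F(2) = −2, F(12/5) = −6/25. x(3) = (12/5) − (−6/25)·((12/5) − 2)/((−6/25) − (−2)) = 27/11.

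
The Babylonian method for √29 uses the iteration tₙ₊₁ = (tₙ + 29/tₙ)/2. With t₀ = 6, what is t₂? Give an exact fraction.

t₁ = (6 + 29/6)/2 = 65/12.
t₂ = (65/12 + 29/(65/12))/2 = 8401/1560.

8401/1560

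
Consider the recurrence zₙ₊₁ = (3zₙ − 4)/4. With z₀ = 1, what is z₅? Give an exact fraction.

z₁ = (3·1 − 4)/4 = −1/4.
z₂ = (3·(−1/4) − 4)/4 = −19/16.
z₃ = (3·(−19/16) − 4)/4 = −121/64.
z₄ = (3·(−121/64) − 4)/4 = −619/256.
z₅ = (3·(−619/256) − 4)/4 = −2881/1024.

−2881/1024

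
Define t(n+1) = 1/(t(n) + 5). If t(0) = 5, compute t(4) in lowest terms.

265/1376

t(1) = 1/(5 + 5) = 1/10.
t(2) = 1/(1/10 + 5) = 10/51.
t(3) = 1/(10/51 + 5) = 51/265.
t(4) = 1/(51/265 + 5) = 265/1376.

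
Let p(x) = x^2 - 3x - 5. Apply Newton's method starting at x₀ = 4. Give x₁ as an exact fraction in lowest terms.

21/5

p'(x) = 2x - 3.
p(4) = -1, p'(4) = 5, so x₁ = 4 - (-1)/5 = 21/5.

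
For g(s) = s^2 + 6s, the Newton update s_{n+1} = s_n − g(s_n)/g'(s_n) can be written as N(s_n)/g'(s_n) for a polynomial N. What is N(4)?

g'(s) = 2s + 6.
N(s) = s·g'(s) − g(s) = s·(2s + 6) − (s^2 + 6s) = s^2.
N(4) = 16.

16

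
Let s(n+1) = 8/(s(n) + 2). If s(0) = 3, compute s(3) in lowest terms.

s(1) = 8/(3 + 2) = 8/5.
s(2) = 8/(8/5 + 2) = 20/9.
s(3) = 8/(20/9 + 2) = 36/19.

36/19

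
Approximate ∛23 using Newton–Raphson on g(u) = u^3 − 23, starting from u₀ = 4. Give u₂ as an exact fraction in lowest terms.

g'(u) = 3u^2.
g(4) = 41, g'(4) = 48, so u₁ = 4 − 41/48 = 151/48.
g(151/48) = 899335/110592, g'(151/48) = 22801/768, so u₂ = (151/48) − (899335/110592)/(22801/768) = 4714759/1641672.

4714759/1641672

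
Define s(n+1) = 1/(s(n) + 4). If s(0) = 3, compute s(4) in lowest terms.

123/521

s(1) = 1/(3 + 4) = 1/7.
s(2) = 1/(1/7 + 4) = 7/29.
s(3) = 1/(7/29 + 4) = 29/123.
s(4) = 1/(29/123 + 4) = 123/521.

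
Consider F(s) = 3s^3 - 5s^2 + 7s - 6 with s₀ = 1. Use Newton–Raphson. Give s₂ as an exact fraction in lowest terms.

314/273

F'(s) = 9s^2 - 10s + 7.
F(1) = -1, F'(1) = 6, so s₁ = 1 - (-1)/6 = 7/6.
F(7/6) = 1/8, F'(7/6) = 91/12, so s₂ = (7/6) - (1/8)/(91/12) = 314/273.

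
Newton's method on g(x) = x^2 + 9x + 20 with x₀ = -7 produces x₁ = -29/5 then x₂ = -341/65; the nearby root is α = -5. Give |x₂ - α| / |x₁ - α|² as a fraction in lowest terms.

x₁ - α = -29/5 - (-5) = -29/5 + 5 = -4/5, so |x₁ - α| = 4/5.
x₂ - α = -341/65 - (-5) = -341/65 + 5 = -16/65, so |x₂ - α| = 16/65.
|x₁ - α|² = 16/25.
Ratio = (16/65) / (16/25) = 5/13.

5/13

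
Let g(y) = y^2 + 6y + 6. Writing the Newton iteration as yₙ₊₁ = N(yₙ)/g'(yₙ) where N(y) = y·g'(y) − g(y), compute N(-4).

10

g'(y) = 2y + 6.
N(y) = y·g'(y) − g(y) = y·(2y + 6) − (y^2 + 6y + 6) = y^2 − 6.
N(-4) = 10.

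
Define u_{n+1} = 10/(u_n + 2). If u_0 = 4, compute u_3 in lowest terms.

u_1 = 10/(4 + 2) = 5/3.
u_2 = 10/(5/3 + 2) = 30/11.
u_3 = 10/(30/11 + 2) = 55/26.

55/26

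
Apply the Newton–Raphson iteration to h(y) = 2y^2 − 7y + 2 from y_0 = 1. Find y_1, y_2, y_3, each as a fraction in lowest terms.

h'(y) = 4y − 7.
h(1) = −3, h'(1) = −3, so y_1 = 1 − (−3)/(−3) = 0.
h(0) = 2, h'(0) = −7, so y_2 = 0 − 2/(−7) = 2/7.
h(2/7) = 8/49, h'(2/7) = −41/7, so y_3 = (2/7) − (8/49)/(−41/7) = 90/287.

y_1 = 0, y_2 = 2/7, y_3 = 90/287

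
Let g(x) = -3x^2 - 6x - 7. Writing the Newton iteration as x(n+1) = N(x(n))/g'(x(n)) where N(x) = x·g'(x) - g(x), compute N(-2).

g'(x) = -6x - 6.
N(x) = x·g'(x) - g(x) = x·(-6x - 6) - (-3x^2 - 6x - 7) = -3x^2 + 7.
N(-2) = -5.

-5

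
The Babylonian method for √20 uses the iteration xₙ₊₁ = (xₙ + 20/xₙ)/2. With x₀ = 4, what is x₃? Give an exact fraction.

51841/11592

x₁ = (4 + 20/4)/2 = 9/2.
x₂ = (9/2 + 20/(9/2))/2 = 161/36.
x₃ = (161/36 + 20/(161/36))/2 = 51841/11592.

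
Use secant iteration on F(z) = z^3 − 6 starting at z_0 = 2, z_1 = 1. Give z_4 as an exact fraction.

11044753/6091098

F(2) = 2, F(1) = −5. z_2 = 1 − (−5)·(1 − 2)/((−5) − 2) = 12/7.
F(1) = −5, F(12/7) = −330/343. z_3 = (12/7) − (−330/343)·((12/7) − 1)/((−330/343) − (−5)) = 522/277.
F(12/7) = −330/343, F(522/277) = 14713050/21253933. z_4 = (522/277) − (14713050/21253933)·((522/277) − (12/7))/((14713050/21253933) − (−330/343)) = 11044753/6091098.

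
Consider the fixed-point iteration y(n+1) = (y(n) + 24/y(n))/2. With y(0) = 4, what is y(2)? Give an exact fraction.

y(1) = (4 + 24/4)/2 = 5.
y(2) = (5 + 24/5)/2 = 49/10.

49/10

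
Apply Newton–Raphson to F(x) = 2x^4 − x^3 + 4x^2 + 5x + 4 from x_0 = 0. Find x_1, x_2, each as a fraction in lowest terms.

x_1 = −4/5, x_2 = −1276/4635

F'(x) = 8x^3 − 3x^2 + 8x + 5.
F(0) = 4, F'(0) = 5, so x_1 = 0 − 4/5 = −4/5.
F(−4/5) = 2432/625, F'(−4/5) = −927/125, so x_2 = (−4/5) − (2432/625)/(−927/125) = −1276/4635.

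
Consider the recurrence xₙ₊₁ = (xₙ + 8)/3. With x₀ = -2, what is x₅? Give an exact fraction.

322/81

x₁ = ((-2) + 8)/3 = 2.
x₂ = (2 + 8)/3 = 10/3.
x₃ = ((10/3) + 8)/3 = 34/9.
x₄ = ((34/9) + 8)/3 = 106/27.
x₅ = ((106/27) + 8)/3 = 322/81.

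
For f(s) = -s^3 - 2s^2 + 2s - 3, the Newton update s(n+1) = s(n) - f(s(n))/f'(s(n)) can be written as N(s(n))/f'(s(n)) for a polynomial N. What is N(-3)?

f'(s) = -3s^2 - 4s + 2.
N(s) = s·f'(s) - f(s) = s·(-3s^2 - 4s + 2) - (-s^3 - 2s^2 + 2s - 3) = -2s^3 - 2s^2 + 3.
N(-3) = 39.

39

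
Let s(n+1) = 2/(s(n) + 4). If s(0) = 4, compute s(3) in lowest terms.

17/38

s(1) = 2/(4 + 4) = 1/4.
s(2) = 2/(1/4 + 4) = 8/17.
s(3) = 2/(8/17 + 4) = 17/38.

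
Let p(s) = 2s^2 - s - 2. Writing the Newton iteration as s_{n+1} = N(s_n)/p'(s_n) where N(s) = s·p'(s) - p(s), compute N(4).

p'(s) = 4s - 1.
N(s) = s·p'(s) - p(s) = s·(4s - 1) - (2s^2 - s - 2) = 2s^2 + 2.
N(4) = 34.

34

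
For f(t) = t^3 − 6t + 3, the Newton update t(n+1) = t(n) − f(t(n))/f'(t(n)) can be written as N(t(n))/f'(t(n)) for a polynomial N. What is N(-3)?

f'(t) = 3t^2 − 6.
N(t) = t·f'(t) − f(t) = t·(3t^2 − 6) − (t^3 − 6t + 3) = 2t^3 − 3.
N(-3) = −57.

−57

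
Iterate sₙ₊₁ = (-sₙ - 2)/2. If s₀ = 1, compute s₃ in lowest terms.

s₁ = (-1 - 2)/2 = -3/2.
s₂ = (-(-3/2) - 2)/2 = -1/4.
s₃ = (-(-1/4) - 2)/2 = -7/8.

-7/8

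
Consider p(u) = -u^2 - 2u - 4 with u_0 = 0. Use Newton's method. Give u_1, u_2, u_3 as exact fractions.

u_1 = -2, u_2 = 0, u_3 = -2

p'(u) = -2u - 2.
p(0) = -4, p'(0) = -2, so u_1 = 0 - (-4)/(-2) = -2.
p(-2) = -4, p'(-2) = 2, so u_2 = (-2) - (-4)/2 = 0.
p(0) = -4, p'(0) = -2, so u_3 = 0 - (-4)/(-2) = -2.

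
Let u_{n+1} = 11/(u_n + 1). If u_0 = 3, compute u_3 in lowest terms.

u_1 = 11/(3 + 1) = 11/4.
u_2 = 11/(11/4 + 1) = 44/15.
u_3 = 11/(44/15 + 1) = 165/59.

165/59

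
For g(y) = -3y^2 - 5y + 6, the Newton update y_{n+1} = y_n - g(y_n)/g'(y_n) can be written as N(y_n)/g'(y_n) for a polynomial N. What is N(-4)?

g'(y) = -6y - 5.
N(y) = y·g'(y) - g(y) = y·(-6y - 5) - (-3y^2 - 5y + 6) = -3y^2 - 6.
N(-4) = -54.

-54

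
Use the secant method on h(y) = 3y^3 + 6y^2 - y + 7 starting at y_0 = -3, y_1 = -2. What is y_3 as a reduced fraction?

h(-3) = -17, h(-2) = 9. y_2 = (-2) - 9·((-2) - (-3))/(9 - (-17)) = -61/26.
h(-2) = 9, h(-61/26) = 63801/17576. y_3 = (-61/26) - (63801/17576)·((-61/26) - (-2))/((63801/17576) - 9) = -27058/10487.

-27058/10487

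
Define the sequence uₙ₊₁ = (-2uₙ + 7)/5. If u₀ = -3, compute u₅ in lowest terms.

u₁ = (-2·(-3) + 7)/5 = 13/5.
u₂ = (-2·(13/5) + 7)/5 = 9/25.
u₃ = (-2·(9/25) + 7)/5 = 157/125.
u₄ = (-2·(157/125) + 7)/5 = 561/625.
u₅ = (-2·(561/625) + 7)/5 = 3253/3125.

3253/3125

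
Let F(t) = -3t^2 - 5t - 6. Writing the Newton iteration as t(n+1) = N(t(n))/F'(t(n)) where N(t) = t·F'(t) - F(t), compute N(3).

-21

F'(t) = -6t - 5.
N(t) = t·F'(t) - F(t) = t·(-6t - 5) - (-3t^2 - 5t - 6) = -3t^2 + 6.
N(3) = -21.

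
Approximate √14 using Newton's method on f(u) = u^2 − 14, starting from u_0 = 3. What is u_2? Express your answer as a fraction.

f'(u) = 2u.
f(3) = −5, f'(3) = 6, so u_1 = 3 − (−5)/6 = 23/6.
f(23/6) = 25/36, f'(23/6) = 23/3, so u_2 = (23/6) − (25/36)/(23/3) = 1033/276.

1033/276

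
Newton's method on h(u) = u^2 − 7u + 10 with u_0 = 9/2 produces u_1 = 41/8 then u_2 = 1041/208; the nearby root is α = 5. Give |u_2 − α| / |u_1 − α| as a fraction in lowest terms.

1/26

u_1 − α = 41/8 − 5 = 1/8, so |u_1 − α| = 1/8.
u_2 − α = 1041/208 − 5 = 1/208, so |u_2 − α| = 1/208.
Ratio = (1/208) / (1/8) = 1/26.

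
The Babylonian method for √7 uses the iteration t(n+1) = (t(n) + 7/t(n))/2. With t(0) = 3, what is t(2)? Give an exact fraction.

t(1) = (3 + 7/3)/2 = 8/3.
t(2) = (8/3 + 7/(8/3))/2 = 127/48.

127/48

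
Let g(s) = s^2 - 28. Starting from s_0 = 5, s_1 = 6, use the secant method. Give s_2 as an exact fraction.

g(5) = -3, g(6) = 8. s_2 = 6 - 8·(6 - 5)/(8 - (-3)) = 58/11.

58/11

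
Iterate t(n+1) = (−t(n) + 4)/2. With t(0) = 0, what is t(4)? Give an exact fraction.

5/4

t(1) = (−0 + 4)/2 = 2.
t(2) = (−2 + 4)/2 = 1.
t(3) = (−1 + 4)/2 = 3/2.
t(4) = (−(3/2) + 4)/2 = 5/4.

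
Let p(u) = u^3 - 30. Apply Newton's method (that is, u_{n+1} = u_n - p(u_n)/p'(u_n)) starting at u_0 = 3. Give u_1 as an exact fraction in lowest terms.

28/9

p'(u) = 3u^2.
p(3) = -3, p'(3) = 27, so u_1 = 3 - (-3)/27 = 28/9.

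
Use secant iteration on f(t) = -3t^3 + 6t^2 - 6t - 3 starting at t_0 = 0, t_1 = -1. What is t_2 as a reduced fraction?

-1/5

f(0) = -3, f(-1) = 12. t_2 = (-1) - 12·((-1) - 0)/(12 - (-3)) = -1/5.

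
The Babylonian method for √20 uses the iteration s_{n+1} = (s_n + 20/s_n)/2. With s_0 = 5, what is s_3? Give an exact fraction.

51841/11592

s_1 = (5 + 20/5)/2 = 9/2.
s_2 = (9/2 + 20/(9/2))/2 = 161/36.
s_3 = (161/36 + 20/(161/36))/2 = 51841/11592.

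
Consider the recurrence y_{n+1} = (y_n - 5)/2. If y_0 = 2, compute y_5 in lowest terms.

-153/32

y_1 = (2 - 5)/2 = -3/2.
y_2 = ((-3/2) - 5)/2 = -13/4.
y_3 = ((-13/4) - 5)/2 = -33/8.
y_4 = ((-33/8) - 5)/2 = -73/16.
y_5 = ((-73/16) - 5)/2 = -153/32.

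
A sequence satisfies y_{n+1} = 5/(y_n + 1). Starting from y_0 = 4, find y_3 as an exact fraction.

y_1 = 5/(4 + 1) = 1.
y_2 = 5/(1 + 1) = 5/2.
y_3 = 5/(5/2 + 1) = 10/7.

10/7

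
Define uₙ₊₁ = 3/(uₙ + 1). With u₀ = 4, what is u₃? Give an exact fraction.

24/23

u₁ = 3/(4 + 1) = 3/5.
u₂ = 3/(3/5 + 1) = 15/8.
u₃ = 3/(15/8 + 1) = 24/23.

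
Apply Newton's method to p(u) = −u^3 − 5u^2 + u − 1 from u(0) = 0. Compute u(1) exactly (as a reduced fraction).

p'(u) = −3u^2 − 10u + 1.
p(0) = −1, p'(0) = 1, so u(1) = 0 − (−1)/1 = 1.

1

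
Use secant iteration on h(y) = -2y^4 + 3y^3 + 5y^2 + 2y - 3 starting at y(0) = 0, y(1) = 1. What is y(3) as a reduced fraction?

1353/2633

h(0) = -3, h(1) = 5. y(2) = 1 - 5·(1 - 0)/(5 - (-3)) = 3/8.
h(1) = 5, h(3/8) = -2925/2048. y(3) = (3/8) - (-2925/2048)·((3/8) - 1)/((-2925/2048) - 5) = 1353/2633.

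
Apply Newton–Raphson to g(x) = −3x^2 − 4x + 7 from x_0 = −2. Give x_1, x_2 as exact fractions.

g'(x) = −6x − 4.
g(−2) = 3, g'(−2) = 8, so x_1 = (−2) − 3/8 = −19/8.
g(−19/8) = −27/64, g'(−19/8) = 41/4, so x_2 = (−19/8) − (−27/64)/(41/4) = −1531/656.

x_1 = −19/8, x_2 = −1531/656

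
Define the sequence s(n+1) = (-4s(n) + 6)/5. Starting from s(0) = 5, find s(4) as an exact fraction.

1526/625

s(1) = (-4·5 + 6)/5 = -14/5.
s(2) = (-4·(-14/5) + 6)/5 = 86/25.
s(3) = (-4·(86/25) + 6)/5 = -194/125.
s(4) = (-4·(-194/125) + 6)/5 = 1526/625.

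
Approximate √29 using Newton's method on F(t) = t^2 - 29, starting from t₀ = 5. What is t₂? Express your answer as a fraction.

727/135

F'(t) = 2t.
F(5) = -4, F'(5) = 10, so t₁ = 5 - (-4)/10 = 27/5.
F(27/5) = 4/25, F'(27/5) = 54/5, so t₂ = (27/5) - (4/25)/(54/5) = 727/135.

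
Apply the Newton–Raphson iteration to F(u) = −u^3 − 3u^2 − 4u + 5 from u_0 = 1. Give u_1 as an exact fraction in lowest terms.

10/13

F'(u) = −3u^2 − 6u − 4.
F(1) = −3, F'(1) = −13, so u_1 = 1 − (−3)/(−13) = 10/13.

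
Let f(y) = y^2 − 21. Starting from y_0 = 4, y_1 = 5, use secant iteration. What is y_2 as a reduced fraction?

f(4) = −5, f(5) = 4. y_2 = 5 − 4·(5 − 4)/(4 − (−5)) = 41/9.

41/9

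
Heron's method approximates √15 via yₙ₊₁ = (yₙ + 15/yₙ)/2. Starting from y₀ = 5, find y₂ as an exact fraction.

31/8

y₁ = (5 + 15/5)/2 = 4.
y₂ = (4 + 15/4)/2 = 31/8.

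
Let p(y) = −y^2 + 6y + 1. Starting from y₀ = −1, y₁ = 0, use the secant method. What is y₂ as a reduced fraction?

p(−1) = −6, p(0) = 1. y₂ = 0 − 1·(0 − (−1))/(1 − (−6)) = −1/7.

−1/7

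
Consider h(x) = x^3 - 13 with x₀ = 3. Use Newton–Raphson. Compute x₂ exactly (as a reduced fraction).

h'(x) = 3x^2.
h(3) = 14, h'(3) = 27, so x₁ = 3 - 14/27 = 67/27.
h(67/27) = 44884/19683, h'(67/27) = 4489/243, so x₂ = (67/27) - (44884/19683)/(4489/243) = 857405/363609.

857405/363609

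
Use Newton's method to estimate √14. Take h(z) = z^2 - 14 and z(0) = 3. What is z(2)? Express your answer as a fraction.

1033/276

h'(z) = 2z.
h(3) = -5, h'(3) = 6, so z(1) = 3 - (-5)/6 = 23/6.
h(23/6) = 25/36, h'(23/6) = 23/3, so z(2) = (23/6) - (25/36)/(23/3) = 1033/276.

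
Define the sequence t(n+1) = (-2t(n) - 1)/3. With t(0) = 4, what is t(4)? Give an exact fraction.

17/27

t(1) = (-2·4 - 1)/3 = -3.
t(2) = (-2·(-3) - 1)/3 = 5/3.
t(3) = (-2·(5/3) - 1)/3 = -13/9.
t(4) = (-2·(-13/9) - 1)/3 = 17/27.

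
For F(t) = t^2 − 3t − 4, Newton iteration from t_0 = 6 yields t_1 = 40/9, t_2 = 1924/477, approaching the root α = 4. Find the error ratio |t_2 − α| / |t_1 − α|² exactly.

t_1 − α = 40/9 − 4 = 4/9, so |t_1 − α| = 4/9.
t_2 − α = 1924/477 − 4 = 16/477, so |t_2 − α| = 16/477.
|t_1 − α|² = 16/81.
Ratio = (16/477) / (16/81) = 9/53.

9/53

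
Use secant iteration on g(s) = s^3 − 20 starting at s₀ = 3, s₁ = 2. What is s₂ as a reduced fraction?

g(3) = 7, g(2) = −12. s₂ = 2 − (−12)·(2 − 3)/((−12) − 7) = 50/19.

50/19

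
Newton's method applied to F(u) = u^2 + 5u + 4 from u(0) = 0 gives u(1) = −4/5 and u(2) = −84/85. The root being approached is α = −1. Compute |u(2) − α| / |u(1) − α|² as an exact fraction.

u(1) − α = −4/5 − (−1) = −4/5 + 1 = 1/5, so |u(1) − α| = 1/5.
u(2) − α = −84/85 − (−1) = −84/85 + 1 = 1/85, so |u(2) − α| = 1/85.
|u(1) − α|² = 1/25.
Ratio = (1/85) / (1/25) = 5/17.

5/17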